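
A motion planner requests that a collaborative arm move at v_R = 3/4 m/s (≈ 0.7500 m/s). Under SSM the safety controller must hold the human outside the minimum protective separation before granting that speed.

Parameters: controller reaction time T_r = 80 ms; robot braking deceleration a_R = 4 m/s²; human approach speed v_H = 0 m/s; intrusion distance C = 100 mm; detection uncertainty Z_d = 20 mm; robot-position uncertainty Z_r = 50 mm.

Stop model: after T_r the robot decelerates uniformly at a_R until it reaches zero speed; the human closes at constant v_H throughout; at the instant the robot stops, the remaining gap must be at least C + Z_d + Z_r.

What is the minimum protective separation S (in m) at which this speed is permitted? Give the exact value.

T_s = v_R/a_R = (3/4)/4 = 0.1875 s
reaction-phase robot travel = 0.7500·0.0800 = 0.0600 m
robot covers 0.7500·0.1875 − ½·4.0000·0.1875² = 0.0703 m while stopping
human closes 0.0000·0.2675 = 0.0000 m
margins: 0.1000+0.0200+0.0500 = 0.1700 m
S_min ≈ 0.0600+0.0703+0.0000+0.1700  ⇒  S_min = 961/3200 m

S_min = 961/3200 m = 0.3003 m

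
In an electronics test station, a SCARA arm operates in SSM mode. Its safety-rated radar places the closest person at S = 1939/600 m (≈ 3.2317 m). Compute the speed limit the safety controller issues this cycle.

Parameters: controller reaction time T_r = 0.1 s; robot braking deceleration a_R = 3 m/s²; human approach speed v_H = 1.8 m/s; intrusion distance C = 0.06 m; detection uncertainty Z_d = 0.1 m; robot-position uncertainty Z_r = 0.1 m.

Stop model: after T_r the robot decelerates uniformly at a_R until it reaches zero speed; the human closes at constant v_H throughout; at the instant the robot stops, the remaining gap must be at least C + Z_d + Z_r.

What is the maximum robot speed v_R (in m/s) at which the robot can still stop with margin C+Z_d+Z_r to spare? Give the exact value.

v_R_max = 5/2 m/s = 2.5000 m/s

at the boundary: (1/6)·v² + (7/10)·v + (-67/24) = 0
  disc = (7/10)² − 4·(1/6)·(-67/24) = 529/225 ; √disc = 23/15
  v_R = (−(7/10) + 23/15) / (2·(1/6)) = 5/2 m/s
check:
T_s = v_R/a_R = (5/2)/3 = 0.8333 s
reaction-phase robot travel = 2.5000·0.1000 = 0.2500 m
braking distance = 2.5000²/(2·3.0000) = 1.0417 m
human closes 1.8000·0.9333 = 1.6800 m
C+Z_d+Z_r = 0.0600+0.1000+0.1000 = 0.2600 m
sum ≈ 0.2500+1.0417+1.6800+0.2600 ≈ 3.2317 m = S ✓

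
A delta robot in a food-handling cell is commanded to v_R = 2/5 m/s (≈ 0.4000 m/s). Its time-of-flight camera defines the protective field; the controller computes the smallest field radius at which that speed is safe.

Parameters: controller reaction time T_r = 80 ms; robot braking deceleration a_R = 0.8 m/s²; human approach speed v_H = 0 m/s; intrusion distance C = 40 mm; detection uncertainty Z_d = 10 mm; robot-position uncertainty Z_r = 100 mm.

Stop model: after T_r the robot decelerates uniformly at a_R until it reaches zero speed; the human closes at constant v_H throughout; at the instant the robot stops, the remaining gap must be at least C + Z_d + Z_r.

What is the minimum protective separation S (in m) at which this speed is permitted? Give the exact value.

T_s = v_R/a_R = (2/5)/(4/5) = 0.5000 s
robot in T_r: 0.4000·0.0800 = 0.0320 m
braking distance = 0.4000²/(2·0.8000) = 0.1000 m
human closes 0.0000·0.5800 = 0.0000 m
C+Z_d+Z_r = 0.0400+0.0100+0.1000 = 0.1500 m
S_min ≈ 0.0320+0.1000+0.0000+0.1500  ⇒  S_min = 141/500 m

S_min = 141/500 m = 0.2820 m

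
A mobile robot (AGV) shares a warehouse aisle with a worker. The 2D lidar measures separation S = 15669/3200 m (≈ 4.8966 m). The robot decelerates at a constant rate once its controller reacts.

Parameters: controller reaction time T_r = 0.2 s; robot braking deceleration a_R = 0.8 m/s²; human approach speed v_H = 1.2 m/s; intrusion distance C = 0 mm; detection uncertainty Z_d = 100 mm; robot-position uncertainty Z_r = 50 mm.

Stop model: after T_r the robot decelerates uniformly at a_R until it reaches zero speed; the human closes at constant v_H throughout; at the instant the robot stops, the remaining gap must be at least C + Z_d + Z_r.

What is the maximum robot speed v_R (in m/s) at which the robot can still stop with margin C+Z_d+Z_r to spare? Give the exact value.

v_R_max = 33/20 m/s = 1.6500 m/s

at the boundary: (5/8)·v² + (17/10)·v + (-14421/3200) = 0
  disc = (17/10)² − 4·(5/8)·(-14421/3200) = 90601/6400 ; √disc = 301/80
  v_R = (−(17/10) + 301/80) / (2·(5/8)) = 33/20 m/s
check:
T_s = v_R/a_R = (33/20)/(4/5) = 2.0625 s
reaction-phase robot travel = 1.6500·0.2000 = 0.3300 m
robot covers 1.6500·2.0625 − ½·0.8000·2.0625² = 1.7016 m while stopping
person approaches 1.2000·(0.2000+2.0625) = 2.7150 m
margins: 0.0000+0.1000+0.0500 = 0.1500 m
sum ≈ 0.3300+1.7016+2.7150+0.1500 ≈ 4.8966 m = S ✓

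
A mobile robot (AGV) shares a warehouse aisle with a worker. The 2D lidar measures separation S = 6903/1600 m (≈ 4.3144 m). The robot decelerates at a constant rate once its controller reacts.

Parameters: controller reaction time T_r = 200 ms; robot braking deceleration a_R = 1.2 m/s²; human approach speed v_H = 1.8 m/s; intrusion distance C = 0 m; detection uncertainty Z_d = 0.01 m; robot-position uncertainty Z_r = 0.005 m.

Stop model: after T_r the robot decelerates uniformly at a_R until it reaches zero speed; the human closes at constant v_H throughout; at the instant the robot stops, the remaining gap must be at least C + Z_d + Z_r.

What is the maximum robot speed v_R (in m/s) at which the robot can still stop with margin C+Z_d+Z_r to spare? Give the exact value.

at the boundary: (5/12)·v² + (17/10)·v + (-6303/1600) = 0
  disc = (17/10)² − 4·(5/12)·(-6303/1600) = 15129/1600 ; √disc = 123/40
  v_R = (−(17/10) + 123/40) / (2·(5/12)) = 33/20 m/s
check:
T_s = v_R/a_R = (33/20)/(6/5) = 1.3750 s
robot covers v_R·T_r = 1.6500·0.2000 = 0.3300 m before braking
robot covers 1.6500·1.3750 − ½·1.2000·1.3750² = 1.1344 m while stopping
person approaches 1.8000·(0.2000+1.3750) = 2.8350 m
margins: 0.0000+0.0100+0.0050 = 0.0150 m
sum ≈ 0.3300+1.1344+2.8350+0.0150 ≈ 4.3144 m = S ✓

v_R_max = 33/20 m/s = 1.6500 m/s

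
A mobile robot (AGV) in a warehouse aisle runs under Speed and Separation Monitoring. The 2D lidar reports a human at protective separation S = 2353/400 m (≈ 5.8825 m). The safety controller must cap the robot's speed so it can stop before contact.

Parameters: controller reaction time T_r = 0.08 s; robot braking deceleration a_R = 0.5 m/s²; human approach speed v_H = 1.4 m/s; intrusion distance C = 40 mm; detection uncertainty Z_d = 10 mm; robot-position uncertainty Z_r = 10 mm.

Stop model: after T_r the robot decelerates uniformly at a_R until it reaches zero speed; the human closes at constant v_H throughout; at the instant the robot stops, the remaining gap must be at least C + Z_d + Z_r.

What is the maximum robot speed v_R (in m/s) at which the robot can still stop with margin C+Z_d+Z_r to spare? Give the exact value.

at the boundary: (1)·v² + (72/25)·v + (-11421/2000) = 0
  disc = (72/25)² − 4·(1)·(-11421/2000) = 77841/2500 ; √disc = 279/50
  v_R = (−(72/25) + 279/50) / (2·(1)) = 27/20 m/s
check:
T_s = v_R/a_R = (27/20)/(1/2) = 2.7000 s
robot covers v_R·T_r = 1.3500·0.0800 = 0.1080 m before braking
braking distance = 1.3500²/(2·0.5000) = 1.8225 m
human over T_r+T_s: 1.4000·(0.0800+2.7000) = 3.8920 m
residual clearance needed = 0.0400+0.0100+0.0100 = 0.0600 m
sum ≈ 0.1080+1.8225+3.8920+0.0600 ≈ 5.8825 m = S ✓

v_R_max = 27/20 m/s = 1.3500 m/s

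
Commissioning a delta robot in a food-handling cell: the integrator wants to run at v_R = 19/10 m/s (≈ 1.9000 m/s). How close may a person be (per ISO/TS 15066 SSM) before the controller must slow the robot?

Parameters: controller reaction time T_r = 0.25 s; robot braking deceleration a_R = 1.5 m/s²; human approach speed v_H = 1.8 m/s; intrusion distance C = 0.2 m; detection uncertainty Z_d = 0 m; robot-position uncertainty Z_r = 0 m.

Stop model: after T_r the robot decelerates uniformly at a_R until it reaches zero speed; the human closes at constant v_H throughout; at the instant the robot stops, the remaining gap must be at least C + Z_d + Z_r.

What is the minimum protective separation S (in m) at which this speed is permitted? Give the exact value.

stop time T_s = (19/10)/(3/2) = 1.2667 s
robot in T_r: 1.9000·0.2500 = 0.4750 m
braking distance = 1.9000²/(2·1.5000) = 1.2033 m
human closes 1.8000·1.5167 = 2.7300 m
residual clearance needed = 0.2000+0.0000+0.0000 = 0.2000 m
S_min ≈ 0.4750+1.2033+2.7300+0.2000  ⇒  S_min = 553/120 m

S_min = 553/120 m = 4.6083 m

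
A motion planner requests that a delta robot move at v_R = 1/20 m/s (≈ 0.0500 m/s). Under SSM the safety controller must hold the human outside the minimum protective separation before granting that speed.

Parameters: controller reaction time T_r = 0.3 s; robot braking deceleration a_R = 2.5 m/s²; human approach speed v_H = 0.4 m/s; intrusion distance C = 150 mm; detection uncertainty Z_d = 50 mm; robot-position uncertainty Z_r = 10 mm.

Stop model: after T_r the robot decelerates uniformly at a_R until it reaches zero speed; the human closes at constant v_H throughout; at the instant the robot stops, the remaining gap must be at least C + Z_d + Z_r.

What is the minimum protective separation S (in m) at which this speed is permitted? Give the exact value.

S_min = 707/2000 m = 0.3535 m

T_s = v_R/a_R = (1/20)/(5/2) = 0.0200 s
robot covers v_R·T_r = 0.0500·0.3000 = 0.0150 m before braking
braking distance = 0.0500²/(2·2.5000) = 0.0005 m
human closes 0.4000·0.3200 = 0.1280 m
C+Z_d+Z_r = 0.1500+0.0500+0.0100 = 0.2100 m
S_min ≈ 0.0150+0.0005+0.1280+0.2100  ⇒  S_min = 707/2000 m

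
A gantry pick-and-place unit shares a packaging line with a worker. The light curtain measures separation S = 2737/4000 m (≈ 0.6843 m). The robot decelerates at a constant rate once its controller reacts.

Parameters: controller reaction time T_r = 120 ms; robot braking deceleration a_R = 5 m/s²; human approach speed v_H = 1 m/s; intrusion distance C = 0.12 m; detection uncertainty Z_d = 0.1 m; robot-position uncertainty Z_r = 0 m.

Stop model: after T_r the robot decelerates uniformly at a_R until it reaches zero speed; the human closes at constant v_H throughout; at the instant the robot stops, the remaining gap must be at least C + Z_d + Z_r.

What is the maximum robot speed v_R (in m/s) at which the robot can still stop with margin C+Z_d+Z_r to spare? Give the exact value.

quadratic (1/10)·v² + (8/25)·v + (-1377/4000) = 0
  disc = (8/25)² − 4·(1/10)·(-1377/4000) = 2401/10000 ; √disc = 49/100
  v_R = (−(8/25) + 49/100) / (2·(1/10)) = 17/20 m/s
check:
stop time T_s = (17/20)/5 = 0.1700 s
robot covers v_R·T_r = 0.8500·0.1200 = 0.1020 m before braking
braking distance = 0.8500²/(2·5.0000) = 0.0722 m
human closes 1.0000·0.2900 = 0.2900 m
residual clearance needed = 0.1200+0.1000+0.0000 = 0.2200 m
sum ≈ 0.1020+0.0722+0.2900+0.2200 ≈ 0.6843 m = S ✓

v_R_max = 17/20 m/s = 0.8500 m/s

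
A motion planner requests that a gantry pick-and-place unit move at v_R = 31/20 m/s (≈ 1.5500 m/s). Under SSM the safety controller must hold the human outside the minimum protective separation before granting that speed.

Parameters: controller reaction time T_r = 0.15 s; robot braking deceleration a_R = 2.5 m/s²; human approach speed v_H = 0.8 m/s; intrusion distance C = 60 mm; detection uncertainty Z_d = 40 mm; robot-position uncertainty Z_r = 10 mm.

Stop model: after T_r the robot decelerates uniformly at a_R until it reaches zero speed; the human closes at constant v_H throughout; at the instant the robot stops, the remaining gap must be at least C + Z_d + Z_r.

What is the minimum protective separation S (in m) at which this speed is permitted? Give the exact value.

braking lasts T_s = (31/20)/(5/2) = 0.6200 s
robot covers v_R·T_r = 1.5500·0.1500 = 0.2325 m before braking
robot under decel: 1.5500²/(2·2.5000) = 0.4805 m
human closes 0.8000·0.7700 = 0.6160 m
C+Z_d+Z_r = 0.0600+0.0400+0.0100 = 0.1100 m
S_min ≈ 0.2325+0.4805+0.6160+0.1100  ⇒  S_min = 1439/1000 m

S_min = 1439/1000 m = 1.4390 m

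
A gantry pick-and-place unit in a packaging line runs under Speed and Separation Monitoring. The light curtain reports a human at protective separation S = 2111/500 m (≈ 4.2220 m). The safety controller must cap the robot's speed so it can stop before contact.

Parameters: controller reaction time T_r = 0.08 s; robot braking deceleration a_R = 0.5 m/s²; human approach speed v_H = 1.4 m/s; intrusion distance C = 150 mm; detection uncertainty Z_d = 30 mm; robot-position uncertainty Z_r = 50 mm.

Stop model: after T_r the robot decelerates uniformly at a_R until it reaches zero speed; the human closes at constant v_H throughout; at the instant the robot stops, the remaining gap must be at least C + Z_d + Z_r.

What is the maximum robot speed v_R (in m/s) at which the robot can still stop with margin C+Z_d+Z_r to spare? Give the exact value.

v_R_max = 1 m/s = 1.0000 m/s

at the boundary: (1)·v² + (72/25)·v + (-97/25) = 0
  disc = (72/25)² − 4·(1)·(-97/25) = 14884/625 ; √disc = 122/25
  v_R = (−(72/25) + 122/25) / (2·(1)) = 1 m/s
check:
braking lasts T_s = 1/(1/2) = 2.0000 s
robot in T_r: 1.0000·0.0800 = 0.0800 m
robot under decel: 1.0000²/(2·0.5000) = 1.0000 m
human closes 1.4000·2.0800 = 2.9120 m
residual clearance needed = 0.1500+0.0300+0.0500 = 0.2300 m
sum ≈ 0.0800+1.0000+2.9120+0.2300 ≈ 4.2220 m = S ✓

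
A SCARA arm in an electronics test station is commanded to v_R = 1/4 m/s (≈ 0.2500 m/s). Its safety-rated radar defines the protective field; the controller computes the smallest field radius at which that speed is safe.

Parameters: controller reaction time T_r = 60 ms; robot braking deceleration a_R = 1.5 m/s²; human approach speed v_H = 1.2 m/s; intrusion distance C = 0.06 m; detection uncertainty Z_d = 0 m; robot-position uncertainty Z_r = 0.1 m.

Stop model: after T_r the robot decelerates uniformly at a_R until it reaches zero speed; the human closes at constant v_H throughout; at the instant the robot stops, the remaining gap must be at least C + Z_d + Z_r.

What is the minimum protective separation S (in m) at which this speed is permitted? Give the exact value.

S_min = 2807/6000 m = 0.4678 m

T_s = v_R/a_R = (1/4)/(3/2) = 0.1667 s
robot covers v_R·T_r = 0.2500·0.0600 = 0.0150 m before braking
robot under decel: 0.2500²/(2·1.5000) = 0.0208 m
human over T_r+T_s: 1.2000·(0.0600+0.1667) = 0.2720 m
margins: 0.0600+0.0000+0.1000 = 0.1600 m
S_min ≈ 0.0150+0.0208+0.2720+0.1600  ⇒  S_min = 2807/6000 m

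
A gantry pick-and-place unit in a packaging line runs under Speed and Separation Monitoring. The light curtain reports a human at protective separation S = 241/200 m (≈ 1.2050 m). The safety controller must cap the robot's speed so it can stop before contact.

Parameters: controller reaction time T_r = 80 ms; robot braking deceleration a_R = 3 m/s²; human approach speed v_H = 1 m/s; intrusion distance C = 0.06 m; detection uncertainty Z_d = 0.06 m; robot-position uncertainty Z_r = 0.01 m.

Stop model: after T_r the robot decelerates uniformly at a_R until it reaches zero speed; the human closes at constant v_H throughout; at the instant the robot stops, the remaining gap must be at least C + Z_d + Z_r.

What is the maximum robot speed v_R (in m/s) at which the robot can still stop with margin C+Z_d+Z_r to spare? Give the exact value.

v_R_max = 3/2 m/s = 1.5000 m/s

quadratic (1/6)·v² + (31/75)·v + (-199/200) = 0
  disc = (31/75)² − 4·(1/6)·(-199/200) = 18769/22500 ; √disc = 137/150
  v_R = (−(31/75) + 137/150) / (2·(1/6)) = 3/2 m/s
check:
stop time T_s = (3/2)/3 = 0.5000 s
robot covers v_R·T_r = 1.5000·0.0800 = 0.1200 m before braking
robot covers 1.5000·0.5000 − ½·3.0000·0.5000² = 0.3750 m while stopping
person approaches 1.0000·(0.0800+0.5000) = 0.5800 m
margins: 0.0600+0.0600+0.0100 = 0.1300 m
sum ≈ 0.1200+0.3750+0.5800+0.1300 ≈ 1.2050 m = S ✓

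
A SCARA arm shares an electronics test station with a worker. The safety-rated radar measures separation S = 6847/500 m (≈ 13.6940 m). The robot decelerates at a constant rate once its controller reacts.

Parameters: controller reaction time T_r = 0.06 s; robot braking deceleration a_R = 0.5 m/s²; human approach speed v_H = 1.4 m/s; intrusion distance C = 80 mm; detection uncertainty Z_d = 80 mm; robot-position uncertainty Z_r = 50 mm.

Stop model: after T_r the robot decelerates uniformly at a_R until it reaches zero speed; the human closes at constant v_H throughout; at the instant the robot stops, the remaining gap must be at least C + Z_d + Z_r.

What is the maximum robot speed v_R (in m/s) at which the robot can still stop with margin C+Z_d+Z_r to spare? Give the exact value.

v_R_max = 5/2 m/s = 2.5000 m/s

quadratic (1)·v² + (143/50)·v + (-67/5) = 0
  disc = (143/50)² − 4·(1)·(-67/5) = 154449/2500 ; √disc = 393/50
  v_R = (−(143/50) + 393/50) / (2·(1)) = 5/2 m/s
check:
braking lasts T_s = (5/2)/(1/2) = 5.0000 s
robot covers v_R·T_r = 2.5000·0.0600 = 0.1500 m before braking
robot under decel: 2.5000²/(2·0.5000) = 6.2500 m
human closes 1.4000·5.0600 = 7.0840 m
C+Z_d+Z_r = 0.0800+0.0800+0.0500 = 0.2100 m
sum ≈ 0.1500+6.2500+7.0840+0.2100 ≈ 13.6940 m = S ✓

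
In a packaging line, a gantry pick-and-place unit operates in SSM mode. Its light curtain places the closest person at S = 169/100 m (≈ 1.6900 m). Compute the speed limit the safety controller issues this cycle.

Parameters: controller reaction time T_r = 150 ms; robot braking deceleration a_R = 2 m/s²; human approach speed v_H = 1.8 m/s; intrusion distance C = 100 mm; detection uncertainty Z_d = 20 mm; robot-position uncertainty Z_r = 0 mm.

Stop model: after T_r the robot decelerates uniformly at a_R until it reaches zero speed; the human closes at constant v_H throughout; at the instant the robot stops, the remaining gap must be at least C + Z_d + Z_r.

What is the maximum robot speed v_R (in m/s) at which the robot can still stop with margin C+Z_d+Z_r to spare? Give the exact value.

quadratic (1/4)·v² + (21/20)·v + (-13/10) = 0
  disc = (21/20)² − 4·(1/4)·(-13/10) = 961/400 ; √disc = 31/20
  v_R = (−(21/20) + 31/20) / (2·(1/4)) = 1 m/s
check:
T_s = v_R/a_R = 1/2 = 0.5000 s
robot in T_r: 1.0000·0.1500 = 0.1500 m
robot covers 1.0000·0.5000 − ½·2.0000·0.5000² = 0.2500 m while stopping
person approaches 1.8000·(0.1500+0.5000) = 1.1700 m
margins: 0.1000+0.0200+0.0000 = 0.1200 m
sum ≈ 0.1500+0.2500+1.1700+0.1200 ≈ 1.6900 m = S ✓

v_R_max = 1 m/s = 1.0000 m/s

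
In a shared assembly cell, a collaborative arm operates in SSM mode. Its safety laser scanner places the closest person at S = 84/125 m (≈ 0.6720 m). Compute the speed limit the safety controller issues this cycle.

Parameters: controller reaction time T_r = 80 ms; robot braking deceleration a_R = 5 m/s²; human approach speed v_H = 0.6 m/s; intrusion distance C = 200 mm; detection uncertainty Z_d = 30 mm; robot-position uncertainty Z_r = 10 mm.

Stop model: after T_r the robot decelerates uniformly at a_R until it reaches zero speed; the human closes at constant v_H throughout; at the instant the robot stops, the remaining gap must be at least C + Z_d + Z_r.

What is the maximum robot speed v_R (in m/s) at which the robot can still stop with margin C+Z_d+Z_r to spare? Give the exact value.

v_R_max = 6/5 m/s = 1.2000 m/s

collect terms ⇒ (1/10)·v_R² + (1/5)·v_R + (-48/125) = 0
  disc = (1/5)² − 4·(1/10)·(-48/125) = 121/625 ; √disc = 11/25
  v_R = (−(1/5) + 11/25) / (2·(1/10)) = 6/5 m/s
check:
T_s = v_R/a_R = (6/5)/5 = 0.2400 s
robot in T_r: 1.2000·0.0800 = 0.0960 m
braking distance = 1.2000²/(2·5.0000) = 0.1440 m
person approaches 0.6000·(0.0800+0.2400) = 0.1920 m
margins: 0.2000+0.0300+0.0100 = 0.2400 m
sum ≈ 0.0960+0.1440+0.1920+0.2400 ≈ 0.6720 m = S ✓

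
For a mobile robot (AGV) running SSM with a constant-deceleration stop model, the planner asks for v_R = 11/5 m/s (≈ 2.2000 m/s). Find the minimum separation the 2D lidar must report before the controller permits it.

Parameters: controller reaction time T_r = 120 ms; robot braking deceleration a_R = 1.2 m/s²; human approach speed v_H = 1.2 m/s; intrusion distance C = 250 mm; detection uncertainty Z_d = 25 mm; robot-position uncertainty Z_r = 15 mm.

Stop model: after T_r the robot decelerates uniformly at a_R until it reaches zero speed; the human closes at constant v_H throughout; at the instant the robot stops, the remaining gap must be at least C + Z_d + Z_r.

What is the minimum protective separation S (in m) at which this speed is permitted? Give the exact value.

T_s = v_R/a_R = (11/5)/(6/5) = 1.8333 s
robot covers v_R·T_r = 2.2000·0.1200 = 0.2640 m before braking
robot under decel: 2.2000²/(2·1.2000) = 2.0167 m
human over T_r+T_s: 1.2000·(0.1200+1.8333) = 2.3440 m
C+Z_d+Z_r = 0.2500+0.0250+0.0150 = 0.2900 m
S_min ≈ 0.2640+2.0167+2.3440+0.2900  ⇒  S_min = 1843/375 m

S_min = 1843/375 m = 4.9147 m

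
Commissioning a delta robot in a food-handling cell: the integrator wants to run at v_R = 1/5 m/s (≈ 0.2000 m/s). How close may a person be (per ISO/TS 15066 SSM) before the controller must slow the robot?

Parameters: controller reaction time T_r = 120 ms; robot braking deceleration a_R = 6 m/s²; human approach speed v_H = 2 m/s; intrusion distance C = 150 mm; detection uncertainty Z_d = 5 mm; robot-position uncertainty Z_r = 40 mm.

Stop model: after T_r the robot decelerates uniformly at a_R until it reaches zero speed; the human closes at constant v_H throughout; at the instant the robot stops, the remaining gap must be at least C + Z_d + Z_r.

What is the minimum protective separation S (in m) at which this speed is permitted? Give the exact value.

S_min = 529/1000 m = 0.5290 m

stop time T_s = (1/5)/6 = 0.0333 s
robot covers v_R·T_r = 0.2000·0.1200 = 0.0240 m before braking
robot covers 0.2000·0.0333 − ½·6.0000·0.0333² = 0.0033 m while stopping
human closes 2.0000·0.1533 = 0.3067 m
margins: 0.1500+0.0050+0.0400 = 0.1950 m
S_min ≈ 0.0240+0.0033+0.3067+0.1950  ⇒  S_min = 529/1000 m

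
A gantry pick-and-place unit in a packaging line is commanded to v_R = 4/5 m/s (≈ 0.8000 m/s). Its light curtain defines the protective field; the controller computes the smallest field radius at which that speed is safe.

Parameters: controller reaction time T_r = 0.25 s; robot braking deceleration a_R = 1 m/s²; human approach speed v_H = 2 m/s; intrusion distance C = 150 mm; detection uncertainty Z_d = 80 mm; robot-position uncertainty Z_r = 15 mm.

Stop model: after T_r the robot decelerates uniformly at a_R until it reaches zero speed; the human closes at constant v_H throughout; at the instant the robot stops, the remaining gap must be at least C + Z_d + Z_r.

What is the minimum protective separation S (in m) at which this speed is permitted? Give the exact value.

T_s = v_R/a_R = (4/5)/1 = 0.8000 s
robot in T_r: 0.8000·0.2500 = 0.2000 m
robot covers 0.8000·0.8000 − ½·1.0000·0.8000² = 0.3200 m while stopping
person approaches 2.0000·(0.2500+0.8000) = 2.1000 m
residual clearance needed = 0.1500+0.0800+0.0150 = 0.2450 m
S_min ≈ 0.2000+0.3200+2.1000+0.2450  ⇒  S_min = 573/200 m

S_min = 573/200 m = 2.8650 m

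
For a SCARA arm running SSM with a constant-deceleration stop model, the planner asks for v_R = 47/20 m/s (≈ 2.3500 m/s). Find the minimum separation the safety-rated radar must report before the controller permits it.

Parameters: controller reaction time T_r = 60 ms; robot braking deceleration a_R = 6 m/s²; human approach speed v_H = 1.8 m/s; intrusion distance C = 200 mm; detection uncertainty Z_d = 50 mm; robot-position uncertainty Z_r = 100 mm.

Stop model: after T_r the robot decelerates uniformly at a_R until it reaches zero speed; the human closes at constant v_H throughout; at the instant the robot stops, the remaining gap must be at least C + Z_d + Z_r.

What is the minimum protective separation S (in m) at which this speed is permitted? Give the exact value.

S_min = 42341/24000 m = 1.7642 m

T_s = v_R/a_R = (47/20)/6 = 0.3917 s
robot covers v_R·T_r = 2.3500·0.0600 = 0.1410 m before braking
braking distance = 2.3500²/(2·6.0000) = 0.4602 m
human over T_r+T_s: 1.8000·(0.0600+0.3917) = 0.8130 m
residual clearance needed = 0.2000+0.0500+0.1000 = 0.3500 m
S_min ≈ 0.1410+0.4602+0.8130+0.3500  ⇒  S_min = 42341/24000 m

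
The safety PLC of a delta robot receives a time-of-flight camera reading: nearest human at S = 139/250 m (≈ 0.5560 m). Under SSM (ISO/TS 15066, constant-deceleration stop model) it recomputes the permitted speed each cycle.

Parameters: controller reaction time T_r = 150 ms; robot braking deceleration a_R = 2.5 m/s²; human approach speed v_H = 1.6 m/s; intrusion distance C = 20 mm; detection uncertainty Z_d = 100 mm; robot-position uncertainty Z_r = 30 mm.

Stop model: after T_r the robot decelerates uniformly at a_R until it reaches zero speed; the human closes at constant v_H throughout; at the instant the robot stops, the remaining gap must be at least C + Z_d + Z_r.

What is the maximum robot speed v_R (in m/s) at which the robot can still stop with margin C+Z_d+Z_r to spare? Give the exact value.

v_R_max = 1/5 m/s = 0.2000 m/s

at the boundary: (1/5)·v² + (79/100)·v + (-83/500) = 0
  disc = (79/100)² − 4·(1/5)·(-83/500) = 7569/10000 ; √disc = 87/100
  v_R = (−(79/100) + 87/100) / (2·(1/5)) = 1/5 m/s
check:
stop time T_s = (1/5)/(5/2) = 0.0800 s
robot in T_r: 0.2000·0.1500 = 0.0300 m
robot covers 0.2000·0.0800 − ½·2.5000·0.0800² = 0.0080 m while stopping
human over T_r+T_s: 1.6000·(0.1500+0.0800) = 0.3680 m
C+Z_d+Z_r = 0.0200+0.1000+0.0300 = 0.1500 m
sum ≈ 0.0300+0.0080+0.3680+0.1500 ≈ 0.5560 m = S ✓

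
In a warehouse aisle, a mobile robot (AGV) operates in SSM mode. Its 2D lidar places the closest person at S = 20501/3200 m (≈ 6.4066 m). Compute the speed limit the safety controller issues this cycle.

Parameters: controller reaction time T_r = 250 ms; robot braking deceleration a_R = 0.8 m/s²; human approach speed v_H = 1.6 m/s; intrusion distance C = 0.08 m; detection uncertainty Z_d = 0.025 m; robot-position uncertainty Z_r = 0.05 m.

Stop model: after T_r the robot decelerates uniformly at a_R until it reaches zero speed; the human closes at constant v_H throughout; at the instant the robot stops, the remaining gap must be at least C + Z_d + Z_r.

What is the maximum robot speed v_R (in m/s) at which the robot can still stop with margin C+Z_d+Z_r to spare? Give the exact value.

v_R_max = 7/4 m/s = 1.7500 m/s

quadratic (5/8)·v² + (9/4)·v + (-749/128) = 0
  disc = (9/4)² − 4·(5/8)·(-749/128) = 5041/256 ; √disc = 71/16
  v_R = (−(9/4) + 71/16) / (2·(5/8)) = 7/4 m/s
check:
T_s = v_R/a_R = (7/4)/(4/5) = 2.1875 s
reaction-phase robot travel = 1.7500·0.2500 = 0.4375 m
robot covers 1.7500·2.1875 − ½·0.8000·2.1875² = 1.9141 m while stopping
person approaches 1.6000·(0.2500+2.1875) = 3.9000 m
C+Z_d+Z_r = 0.0800+0.0250+0.0500 = 0.1550 m
sum ≈ 0.4375+1.9141+3.9000+0.1550 ≈ 6.4066 m = S ✓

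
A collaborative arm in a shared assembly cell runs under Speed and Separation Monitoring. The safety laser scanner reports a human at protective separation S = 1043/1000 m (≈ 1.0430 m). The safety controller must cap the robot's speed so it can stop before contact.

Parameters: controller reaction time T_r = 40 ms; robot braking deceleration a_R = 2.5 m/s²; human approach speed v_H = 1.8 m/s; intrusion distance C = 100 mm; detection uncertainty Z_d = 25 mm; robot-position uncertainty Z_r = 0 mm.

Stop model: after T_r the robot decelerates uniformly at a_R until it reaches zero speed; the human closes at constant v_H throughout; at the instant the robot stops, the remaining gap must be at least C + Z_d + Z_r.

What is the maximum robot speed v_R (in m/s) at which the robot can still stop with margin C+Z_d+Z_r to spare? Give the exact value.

collect terms ⇒ (1/5)·v_R² + (19/25)·v_R + (-423/500) = 0
  disc = (19/25)² − 4·(1/5)·(-423/500) = 784/625 ; √disc = 28/25
  v_R = (−(19/25) + 28/25) / (2·(1/5)) = 9/10 m/s
check:
braking lasts T_s = (9/10)/(5/2) = 0.3600 s
robot covers v_R·T_r = 0.9000·0.0400 = 0.0360 m before braking
braking distance = 0.9000²/(2·2.5000) = 0.1620 m
human closes 1.8000·0.4000 = 0.7200 m
margins: 0.1000+0.0250+0.0000 = 0.1250 m
sum ≈ 0.0360+0.1620+0.7200+0.1250 ≈ 1.0430 m = S ✓

v_R_max = 9/10 m/s = 0.9000 m/s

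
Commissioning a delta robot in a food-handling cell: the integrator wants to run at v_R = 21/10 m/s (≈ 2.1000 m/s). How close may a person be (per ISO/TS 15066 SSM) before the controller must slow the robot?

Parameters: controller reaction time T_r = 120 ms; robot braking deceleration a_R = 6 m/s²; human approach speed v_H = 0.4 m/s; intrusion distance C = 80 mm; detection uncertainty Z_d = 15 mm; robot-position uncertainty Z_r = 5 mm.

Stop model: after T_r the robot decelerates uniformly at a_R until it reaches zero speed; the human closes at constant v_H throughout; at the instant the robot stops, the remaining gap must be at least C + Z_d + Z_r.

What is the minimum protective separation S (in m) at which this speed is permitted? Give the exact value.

S_min = 363/400 m = 0.9075 m

T_s = v_R/a_R = (21/10)/6 = 0.3500 s
robot in T_r: 2.1000·0.1200 = 0.2520 m
braking distance = 2.1000²/(2·6.0000) = 0.3675 m
human over T_r+T_s: 0.4000·(0.1200+0.3500) = 0.1880 m
C+Z_d+Z_r = 0.0800+0.0150+0.0050 = 0.1000 m
S_min ≈ 0.2520+0.3675+0.1880+0.1000  ⇒  S_min = 363/400 m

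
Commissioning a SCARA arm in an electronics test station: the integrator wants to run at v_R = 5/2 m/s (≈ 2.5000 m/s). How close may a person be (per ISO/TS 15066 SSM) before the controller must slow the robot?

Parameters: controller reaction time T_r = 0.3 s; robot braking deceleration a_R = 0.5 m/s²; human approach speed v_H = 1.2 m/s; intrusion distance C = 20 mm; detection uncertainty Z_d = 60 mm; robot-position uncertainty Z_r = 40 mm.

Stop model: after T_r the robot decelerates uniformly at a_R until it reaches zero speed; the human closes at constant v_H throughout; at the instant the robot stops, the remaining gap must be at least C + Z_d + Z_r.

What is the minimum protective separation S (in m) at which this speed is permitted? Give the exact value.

stop time T_s = (5/2)/(1/2) = 5.0000 s
robot in T_r: 2.5000·0.3000 = 0.7500 m
robot covers 2.5000·5.0000 − ½·0.5000·5.0000² = 6.2500 m while stopping
person approaches 1.2000·(0.3000+5.0000) = 6.3600 m
C+Z_d+Z_r = 0.0200+0.0600+0.0400 = 0.1200 m
S_min ≈ 0.7500+6.2500+6.3600+0.1200  ⇒  S_min = 337/25 m

S_min = 337/25 m = 13.4800 m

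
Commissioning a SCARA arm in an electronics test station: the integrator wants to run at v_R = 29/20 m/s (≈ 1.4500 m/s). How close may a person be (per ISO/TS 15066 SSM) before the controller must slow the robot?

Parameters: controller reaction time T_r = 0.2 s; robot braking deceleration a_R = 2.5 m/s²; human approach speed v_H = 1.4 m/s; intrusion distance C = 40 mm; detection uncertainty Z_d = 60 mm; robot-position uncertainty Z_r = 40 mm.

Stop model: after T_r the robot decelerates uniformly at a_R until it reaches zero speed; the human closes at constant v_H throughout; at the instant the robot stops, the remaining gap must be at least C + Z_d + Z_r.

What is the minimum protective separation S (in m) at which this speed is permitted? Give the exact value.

S_min = 777/400 m = 1.9425 m

braking lasts T_s = (29/20)/(5/2) = 0.5800 s
reaction-phase robot travel = 1.4500·0.2000 = 0.2900 m
robot under decel: 1.4500²/(2·2.5000) = 0.4205 m
human closes 1.4000·0.7800 = 1.0920 m
C+Z_d+Z_r = 0.0400+0.0600+0.0400 = 0.1400 m
S_min ≈ 0.2900+0.4205+1.0920+0.1400  ⇒  S_min = 777/400 m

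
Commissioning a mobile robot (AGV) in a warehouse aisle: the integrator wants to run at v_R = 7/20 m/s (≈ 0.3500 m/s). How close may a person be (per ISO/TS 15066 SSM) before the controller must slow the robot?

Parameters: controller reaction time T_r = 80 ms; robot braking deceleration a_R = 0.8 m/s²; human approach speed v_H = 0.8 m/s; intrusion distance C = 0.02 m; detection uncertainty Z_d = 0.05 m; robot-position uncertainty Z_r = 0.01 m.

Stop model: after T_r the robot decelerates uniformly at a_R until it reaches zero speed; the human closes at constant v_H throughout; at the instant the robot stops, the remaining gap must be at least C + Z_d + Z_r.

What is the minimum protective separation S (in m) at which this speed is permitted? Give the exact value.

S_min = 9577/16000 m = 0.5986 m

braking lasts T_s = (7/20)/(4/5) = 0.4375 s
reaction-phase robot travel = 0.3500·0.0800 = 0.0280 m
robot under decel: 0.3500²/(2·0.8000) = 0.0766 m
human closes 0.8000·0.5175 = 0.4140 m
C+Z_d+Z_r = 0.0200+0.0500+0.0100 = 0.0800 m
S_min ≈ 0.0280+0.0766+0.4140+0.0800  ⇒  S_min = 9577/16000 m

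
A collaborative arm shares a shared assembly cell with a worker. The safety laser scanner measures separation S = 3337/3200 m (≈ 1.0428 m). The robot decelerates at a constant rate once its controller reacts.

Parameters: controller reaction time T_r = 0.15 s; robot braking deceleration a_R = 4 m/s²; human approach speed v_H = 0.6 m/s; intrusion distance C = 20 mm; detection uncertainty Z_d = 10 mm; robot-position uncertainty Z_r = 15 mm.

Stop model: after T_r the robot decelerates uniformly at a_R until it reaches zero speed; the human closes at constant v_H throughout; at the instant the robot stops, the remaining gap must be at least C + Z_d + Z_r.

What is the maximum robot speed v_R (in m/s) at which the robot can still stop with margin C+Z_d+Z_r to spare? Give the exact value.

v_R_max = 7/4 m/s = 1.7500 m/s

at the boundary: (1/8)·v² + (3/10)·v + (-581/640) = 0
  disc = (3/10)² − 4·(1/8)·(-581/640) = 3481/6400 ; √disc = 59/80
  v_R = (−(3/10) + 59/80) / (2·(1/8)) = 7/4 m/s
check:
T_s = v_R/a_R = (7/4)/4 = 0.4375 s
robot in T_r: 1.7500·0.1500 = 0.2625 m
robot covers 1.7500·0.4375 − ½·4.0000·0.4375² = 0.3828 m while stopping
person approaches 0.6000·(0.1500+0.4375) = 0.3525 m
margins: 0.0200+0.0100+0.0150 = 0.0450 m
sum ≈ 0.2625+0.3828+0.3525+0.0450 ≈ 1.0428 m = S ✓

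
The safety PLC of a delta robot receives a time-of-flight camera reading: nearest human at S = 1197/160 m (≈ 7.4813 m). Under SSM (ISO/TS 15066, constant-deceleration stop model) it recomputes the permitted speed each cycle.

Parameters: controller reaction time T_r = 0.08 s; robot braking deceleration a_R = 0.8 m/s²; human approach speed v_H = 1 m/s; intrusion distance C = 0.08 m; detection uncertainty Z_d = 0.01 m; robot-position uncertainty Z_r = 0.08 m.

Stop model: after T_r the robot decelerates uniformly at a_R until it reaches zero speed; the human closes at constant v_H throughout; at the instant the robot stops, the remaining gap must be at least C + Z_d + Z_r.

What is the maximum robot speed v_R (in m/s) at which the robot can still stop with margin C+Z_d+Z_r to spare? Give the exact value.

quadratic (5/8)·v² + (133/100)·v + (-1157/160) = 0
  disc = (133/100)² − 4·(5/8)·(-1157/160) = 793881/40000 ; √disc = 891/200
  v_R = (−(133/100) + 891/200) / (2·(5/8)) = 5/2 m/s
check:
braking lasts T_s = (5/2)/(4/5) = 3.1250 s
robot covers v_R·T_r = 2.5000·0.0800 = 0.2000 m before braking
braking distance = 2.5000²/(2·0.8000) = 3.9062 m
human closes 1.0000·3.2050 = 3.2050 m
residual clearance needed = 0.0800+0.0100+0.0800 = 0.1700 m
sum ≈ 0.2000+3.9062+3.2050+0.1700 ≈ 7.4813 m = S ✓

v_R_max = 5/2 m/s = 2.5000 m/s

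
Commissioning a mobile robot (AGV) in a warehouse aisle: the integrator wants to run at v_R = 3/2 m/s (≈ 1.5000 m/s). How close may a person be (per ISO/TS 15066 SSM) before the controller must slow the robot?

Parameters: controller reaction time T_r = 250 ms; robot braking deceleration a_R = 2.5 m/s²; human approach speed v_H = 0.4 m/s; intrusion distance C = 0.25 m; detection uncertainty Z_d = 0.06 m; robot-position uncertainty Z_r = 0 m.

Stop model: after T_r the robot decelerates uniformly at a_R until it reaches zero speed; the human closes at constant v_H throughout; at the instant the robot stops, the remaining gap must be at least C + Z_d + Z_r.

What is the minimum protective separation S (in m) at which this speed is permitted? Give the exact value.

S_min = 59/40 m = 1.4750 m

T_s = v_R/a_R = (3/2)/(5/2) = 0.6000 s
reaction-phase robot travel = 1.5000·0.2500 = 0.3750 m
braking distance = 1.5000²/(2·2.5000) = 0.4500 m
person approaches 0.4000·(0.2500+0.6000) = 0.3400 m
C+Z_d+Z_r = 0.2500+0.0600+0.0000 = 0.3100 m
S_min ≈ 0.3750+0.4500+0.3400+0.3100  ⇒  S_min = 59/40 m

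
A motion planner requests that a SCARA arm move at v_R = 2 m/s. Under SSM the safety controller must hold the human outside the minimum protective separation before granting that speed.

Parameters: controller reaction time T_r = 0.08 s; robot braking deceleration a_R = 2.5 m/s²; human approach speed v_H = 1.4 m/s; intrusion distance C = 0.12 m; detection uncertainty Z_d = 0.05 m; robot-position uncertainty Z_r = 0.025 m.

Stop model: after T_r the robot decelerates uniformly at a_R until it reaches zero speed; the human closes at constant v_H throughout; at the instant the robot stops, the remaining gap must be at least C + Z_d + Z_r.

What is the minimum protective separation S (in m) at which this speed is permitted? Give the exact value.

S_min = 2387/1000 m = 2.3870 m

braking lasts T_s = 2/(5/2) = 0.8000 s
reaction-phase robot travel = 2.0000·0.0800 = 0.1600 m
robot under decel: 2.0000²/(2·2.5000) = 0.8000 m
human over T_r+T_s: 1.4000·(0.0800+0.8000) = 1.2320 m
margins: 0.1200+0.0500+0.0250 = 0.1950 m
S_min ≈ 0.1600+0.8000+1.2320+0.1950  ⇒  S_min = 2387/1000 m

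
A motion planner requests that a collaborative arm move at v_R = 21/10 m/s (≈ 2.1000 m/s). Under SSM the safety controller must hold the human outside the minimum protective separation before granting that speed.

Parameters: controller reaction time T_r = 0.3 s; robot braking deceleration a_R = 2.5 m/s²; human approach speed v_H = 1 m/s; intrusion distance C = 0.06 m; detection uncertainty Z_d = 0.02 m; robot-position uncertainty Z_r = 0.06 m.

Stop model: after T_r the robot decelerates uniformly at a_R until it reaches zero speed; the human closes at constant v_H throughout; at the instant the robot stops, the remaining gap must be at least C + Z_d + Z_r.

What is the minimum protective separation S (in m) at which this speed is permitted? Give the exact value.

S_min = 349/125 m = 2.7920 m

braking lasts T_s = (21/10)/(5/2) = 0.8400 s
reaction-phase robot travel = 2.1000·0.3000 = 0.6300 m
robot covers 2.1000·0.8400 − ½·2.5000·0.8400² = 0.8820 m while stopping
human over T_r+T_s: 1.0000·(0.3000+0.8400) = 1.1400 m
C+Z_d+Z_r = 0.0600+0.0200+0.0600 = 0.1400 m
S_min ≈ 0.6300+0.8820+1.1400+0.1400  ⇒  S_min = 349/125 m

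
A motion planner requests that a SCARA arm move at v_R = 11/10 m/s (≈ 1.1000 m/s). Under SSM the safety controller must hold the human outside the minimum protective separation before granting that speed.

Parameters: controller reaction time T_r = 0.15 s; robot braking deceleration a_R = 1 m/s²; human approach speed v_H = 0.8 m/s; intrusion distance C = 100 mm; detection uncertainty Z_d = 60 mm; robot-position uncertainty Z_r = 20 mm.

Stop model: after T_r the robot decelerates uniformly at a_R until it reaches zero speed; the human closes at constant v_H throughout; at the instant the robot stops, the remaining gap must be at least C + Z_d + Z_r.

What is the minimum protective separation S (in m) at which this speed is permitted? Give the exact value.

S_min = 39/20 m = 1.9500 m

T_s = v_R/a_R = (11/10)/1 = 1.1000 s
robot in T_r: 1.1000·0.1500 = 0.1650 m
braking distance = 1.1000²/(2·1.0000) = 0.6050 m
person approaches 0.8000·(0.1500+1.1000) = 1.0000 m
C+Z_d+Z_r = 0.1000+0.0600+0.0200 = 0.1800 m
S_min ≈ 0.1650+0.6050+1.0000+0.1800  ⇒  S_min = 39/20 m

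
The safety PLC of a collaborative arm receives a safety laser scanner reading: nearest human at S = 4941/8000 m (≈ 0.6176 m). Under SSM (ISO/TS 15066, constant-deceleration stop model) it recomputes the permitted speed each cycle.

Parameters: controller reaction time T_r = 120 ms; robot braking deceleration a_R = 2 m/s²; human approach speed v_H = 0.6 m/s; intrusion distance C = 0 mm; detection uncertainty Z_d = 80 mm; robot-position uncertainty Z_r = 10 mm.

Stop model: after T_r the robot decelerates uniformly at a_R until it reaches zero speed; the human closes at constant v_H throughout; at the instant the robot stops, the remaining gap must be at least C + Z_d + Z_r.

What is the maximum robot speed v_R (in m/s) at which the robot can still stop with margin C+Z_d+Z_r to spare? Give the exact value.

v_R_max = 3/4 m/s = 0.7500 m/s

collect terms ⇒ (1/4)·v_R² + (21/50)·v_R + (-729/1600) = 0
  disc = (21/50)² − 4·(1/4)·(-729/1600) = 25281/40000 ; √disc = 159/200
  v_R = (−(21/50) + 159/200) / (2·(1/4)) = 3/4 m/s
check:
braking lasts T_s = (3/4)/2 = 0.3750 s
reaction-phase robot travel = 0.7500·0.1200 = 0.0900 m
robot under decel: 0.7500²/(2·2.0000) = 0.1406 m
human over T_r+T_s: 0.6000·(0.1200+0.3750) = 0.2970 m
margins: 0.0000+0.0800+0.0100 = 0.0900 m
sum ≈ 0.0900+0.1406+0.2970+0.0900 ≈ 0.6176 m = S ✓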